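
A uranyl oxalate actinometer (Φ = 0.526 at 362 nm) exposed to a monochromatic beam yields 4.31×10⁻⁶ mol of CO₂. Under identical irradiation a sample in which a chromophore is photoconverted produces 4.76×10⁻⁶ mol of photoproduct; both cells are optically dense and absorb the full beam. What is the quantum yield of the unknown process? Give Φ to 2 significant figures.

Photons absorbed by the actinometer: 4.31×10⁻⁶ / 0.526 = 8.194×10⁻⁶ mol.
Φ(unknown) = 4.76×10⁻⁶ / 8.194×10⁻⁶ = 0.58.

Φ = 0.58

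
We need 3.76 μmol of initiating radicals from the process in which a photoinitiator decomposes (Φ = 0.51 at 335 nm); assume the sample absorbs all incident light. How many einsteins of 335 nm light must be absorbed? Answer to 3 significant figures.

7.37e-6 einstein

Product: 3.76 μmol = 3.76e-6 mol.
Photons that must be absorbed: 3.76e-6 / 0.51 = 7.373e-6 mol.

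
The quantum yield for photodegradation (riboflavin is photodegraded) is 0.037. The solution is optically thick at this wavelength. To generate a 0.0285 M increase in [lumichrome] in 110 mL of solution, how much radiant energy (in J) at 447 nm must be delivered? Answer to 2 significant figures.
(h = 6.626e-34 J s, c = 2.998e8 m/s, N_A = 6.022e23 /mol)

2.3e4 J

Product: (0.0285 M)(0.11 L) = 0.003135 mol.
Photons that must be absorbed: 0.003135 / 0.037 = 0.08473 mol.
Photon energy: hc/λ = 4.444e-19 J; per mole, 2.676e5 J mol⁻¹.
Energy required: 0.08473 × 2.676e5 = 2.3e4 J.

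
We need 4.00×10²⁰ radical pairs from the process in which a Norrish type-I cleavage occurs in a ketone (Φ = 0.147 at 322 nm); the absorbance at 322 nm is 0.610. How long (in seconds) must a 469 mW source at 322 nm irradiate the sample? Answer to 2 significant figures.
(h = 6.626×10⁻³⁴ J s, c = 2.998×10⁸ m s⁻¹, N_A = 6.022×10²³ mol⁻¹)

Product: 4.00×10²⁰ / 6.022×10²³ = 6.642×10⁻⁴ mol.
Photons that must be absorbed: 6.642×10⁻⁴ / 0.147 = 0.004518 mol.
Fraction absorbed: 1 − 10^(−0.610) = 0.7545.
Incident photons needed: 0.004518 / 0.7545 = 0.005988 mol.
Photon energy: hc/λ = 6.169×10⁻¹⁹ J; per mole, 3.715×10⁵ J mol⁻¹.
Energy required: 0.005988 × 3.715×10⁵ = 2225 J.
Time: 2225 J / 0.469 W = 4700 s.

t ≈ 4700 s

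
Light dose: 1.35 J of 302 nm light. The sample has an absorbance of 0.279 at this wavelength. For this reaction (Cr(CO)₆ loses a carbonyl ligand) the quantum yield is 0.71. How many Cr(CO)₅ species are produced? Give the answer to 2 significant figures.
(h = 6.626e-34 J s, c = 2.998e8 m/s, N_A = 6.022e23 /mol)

6.9e17 species

Photon energy at 302 nm: hc/λ = (6.626e-34)(2.998e8)/(302e-9) = 6.578e-19 J.
Photons incident: 1.35 / 6.578e-19 = 2.052e18, i.e. 2.052e18/6.022e23 = 3.408e-6 mol.
Fraction absorbed: 1 − 10^(−0.279) = 0.4740.
Photons absorbed: 0.4740 × 3.408e-6 = 1.615e-6 mol.
Product: Φ × n_abs = 0.71 × 1.615e-6 = 1.147e-6 mol.
As a count: 1.147e-6 × 6.022e23 = 6.9e17.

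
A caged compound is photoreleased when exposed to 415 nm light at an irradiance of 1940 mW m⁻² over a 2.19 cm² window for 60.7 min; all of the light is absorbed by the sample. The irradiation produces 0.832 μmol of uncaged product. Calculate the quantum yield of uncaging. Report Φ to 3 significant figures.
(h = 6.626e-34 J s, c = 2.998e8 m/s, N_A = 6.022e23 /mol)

Φ = 0.155

Product: 0.832 μmol = 8.32e-7 mol.
Photon energy at 415 nm: hc/λ = (6.626e-34)(2.998e8)/(415e-9) = 4.787e-19 J.
Energy delivered: (1940 mW m⁻²)(2.19e-4 m²)(3642 s) = 1.547 J.
Photons incident: 1.547 / 4.787e-19 = 3.232e18, i.e. 3.232e18/6.022e23 = 5.367e-6 mol.
Φ = 8.32e-7 mol / 5.367e-6 mol photons = 0.155.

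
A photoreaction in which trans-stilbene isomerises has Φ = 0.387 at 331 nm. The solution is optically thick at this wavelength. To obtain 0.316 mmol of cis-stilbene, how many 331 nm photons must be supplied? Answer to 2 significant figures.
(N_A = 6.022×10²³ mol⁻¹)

Product: 0.316 mmol = 3.16×10⁻⁴ mol.
Photons that must be absorbed: 3.16×10⁻⁴ / 0.387 = 8.165×10⁻⁴ mol.
Photon count: 8.165×10⁻⁴ × 6.022×10²³ = 4.9×10²⁰.

4.9×10²⁰ photons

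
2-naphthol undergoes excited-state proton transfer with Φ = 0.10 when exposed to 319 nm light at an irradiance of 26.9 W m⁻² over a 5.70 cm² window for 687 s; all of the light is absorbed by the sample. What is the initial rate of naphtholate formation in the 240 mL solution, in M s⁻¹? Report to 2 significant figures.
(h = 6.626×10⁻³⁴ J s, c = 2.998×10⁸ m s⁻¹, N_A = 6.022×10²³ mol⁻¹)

1.7×10⁻⁸ M s⁻¹

Photon energy at 319 nm: hc/λ = (6.626×10⁻³⁴)(2.998×10⁸)/(319×10⁻⁹) = 6.227×10⁻¹⁹ J.
Energy delivered: (26.9 W m⁻²)(5.70×10⁻⁴ m²)(687 s) = 10.53 J.
Photons incident: 10.53 / 6.227×10⁻¹⁹ = 1.691×10¹⁹, i.e. 1.691×10¹⁹/6.022×10²³ = 2.808×10⁻⁵ mol.
Product formed: 0.10 × 2.808×10⁻⁵ = 2.808×10⁻⁶ mol.
Rate: 2.808×10⁻⁶ mol / (687 s × 0.24 L) = 1.7×10⁻⁸ M s⁻¹.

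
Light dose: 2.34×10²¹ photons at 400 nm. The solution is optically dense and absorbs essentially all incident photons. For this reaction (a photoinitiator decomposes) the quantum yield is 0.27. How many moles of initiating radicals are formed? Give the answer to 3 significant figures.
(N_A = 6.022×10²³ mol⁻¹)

Moles of photons: 2.34×10²¹ / 6.022×10²³ = 0.003886 mol.
Product: Φ × n_abs = 0.27 × 0.003886 = 0.001049 mol.

0.00105 mol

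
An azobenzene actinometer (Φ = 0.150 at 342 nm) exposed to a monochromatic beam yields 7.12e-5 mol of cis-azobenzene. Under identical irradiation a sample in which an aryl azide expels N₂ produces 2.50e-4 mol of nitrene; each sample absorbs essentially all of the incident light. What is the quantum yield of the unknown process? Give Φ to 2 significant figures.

Φ = 0.53

Photons absorbed by the actinometer: 7.12e-5 / 0.150 = 4.747e-4 mol.
Φ(unknown) = 2.50e-4 / 4.747e-4 = 0.53.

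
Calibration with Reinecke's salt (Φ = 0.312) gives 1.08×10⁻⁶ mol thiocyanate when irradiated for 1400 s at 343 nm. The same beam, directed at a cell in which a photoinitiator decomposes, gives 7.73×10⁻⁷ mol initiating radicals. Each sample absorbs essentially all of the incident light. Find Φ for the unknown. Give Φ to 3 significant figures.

Photons absorbed by the actinometer: 1.08×10⁻⁶ / 0.312 = 3.462×10⁻⁶ mol.
Φ(unknown) = 7.73×10⁻⁷ / 3.462×10⁻⁶ = 0.223.

Φ = 0.223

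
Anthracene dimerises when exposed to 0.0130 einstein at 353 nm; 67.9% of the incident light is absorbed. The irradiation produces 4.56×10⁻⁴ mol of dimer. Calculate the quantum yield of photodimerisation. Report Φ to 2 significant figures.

Φ = 0.052

Photons absorbed: 0.679 × 0.0130 = 0.008827 mol.
Φ = 4.56×10⁻⁴ mol / 0.008827 mol photons = 0.052.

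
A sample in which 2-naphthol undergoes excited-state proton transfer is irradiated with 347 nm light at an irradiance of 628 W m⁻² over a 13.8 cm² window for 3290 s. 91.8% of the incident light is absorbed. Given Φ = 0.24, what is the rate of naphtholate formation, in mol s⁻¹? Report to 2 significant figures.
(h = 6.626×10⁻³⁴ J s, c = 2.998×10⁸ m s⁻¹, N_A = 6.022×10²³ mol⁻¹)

5.5×10⁻⁷ mol s⁻¹

Photon energy at 347 nm: hc/λ = (6.626×10⁻³⁴)(2.998×10⁸)/(347×10⁻⁹) = 5.725×10⁻¹⁹ J.
Energy delivered: (628 W m⁻²)(13.8×10⁻⁴ m²)(3290 s) = 2851 J.
Photons incident: 2851 / 5.725×10⁻¹⁹ = 4.980×10²¹, i.e. 4.980×10²¹/6.022×10²³ = 0.008270 mol.
Photons absorbed: 0.918 × 0.008270 = 0.007592 mol.
Product formed: 0.24 × 0.007592 = 0.001822 mol.
Rate: 0.001822 / 3290 s = 5.5×10⁻⁷ mol s⁻¹.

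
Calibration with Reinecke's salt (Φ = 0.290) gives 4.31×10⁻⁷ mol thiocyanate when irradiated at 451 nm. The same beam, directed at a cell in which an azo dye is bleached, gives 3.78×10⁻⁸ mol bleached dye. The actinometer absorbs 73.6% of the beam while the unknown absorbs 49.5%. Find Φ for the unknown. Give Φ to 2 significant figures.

Φ = 0.038

Photons absorbed by the actinometer: 4.31×10⁻⁷ / 0.290 = 1.486×10⁻⁶ mol.
Incident flux: 1.486×10⁻⁶ / 0.736 = 2.019×10⁻⁶ einstein.
Absorbed by unknown: 0.495 × 2.019×10⁻⁶ = 9.994×10⁻⁷ mol.
Φ(unknown) = 3.78×10⁻⁸ / 9.994×10⁻⁷ = 0.038.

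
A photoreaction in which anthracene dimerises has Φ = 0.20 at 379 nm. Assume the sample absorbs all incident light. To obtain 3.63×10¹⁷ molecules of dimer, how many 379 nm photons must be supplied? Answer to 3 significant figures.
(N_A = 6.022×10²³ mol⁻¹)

Product: 3.63×10¹⁷ / 6.022×10²³ = 6.028×10⁻⁷ mol.
Photons that must be absorbed: 6.028×10⁻⁷ / 0.20 = 3.014×10⁻⁶ mol.
Photon count: 3.014×10⁻⁶ × 6.022×10²³ = 1.82×10¹⁸.

1.82×10¹⁸ photons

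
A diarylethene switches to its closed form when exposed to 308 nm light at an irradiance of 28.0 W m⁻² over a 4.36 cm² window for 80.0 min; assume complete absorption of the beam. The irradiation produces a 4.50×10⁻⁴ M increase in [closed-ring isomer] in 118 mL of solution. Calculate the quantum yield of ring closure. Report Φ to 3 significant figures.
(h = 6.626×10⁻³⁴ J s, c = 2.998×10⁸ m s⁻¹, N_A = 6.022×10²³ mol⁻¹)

Φ = 0.352

Product: (4.50×10⁻⁴ M)(0.118 L) = 5.310×10⁻⁵ mol.
Photon energy at 308 nm: hc/λ = (6.626×10⁻³⁴)(2.998×10⁸)/(308×10⁻⁹) = 6.450×10⁻¹⁹ J.
Energy delivered: (28.0 W m⁻²)(4.36×10⁻⁴ m²)(4800 s) = 58.60 J.
Photons incident: 58.60 / 6.450×10⁻¹⁹ = 9.085×10¹⁹, i.e. 9.085×10¹⁹/6.022×10²³ = 1.509×10⁻⁴ mol.
Φ = 5.310×10⁻⁵ mol / 1.509×10⁻⁴ mol photons = 0.352.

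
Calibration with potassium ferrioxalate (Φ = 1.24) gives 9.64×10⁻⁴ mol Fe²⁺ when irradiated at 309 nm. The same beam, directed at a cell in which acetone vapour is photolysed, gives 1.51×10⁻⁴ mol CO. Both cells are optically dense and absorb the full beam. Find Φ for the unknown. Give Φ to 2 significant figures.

Φ = 0.19

Photons absorbed by the actinometer: 9.64×10⁻⁴ / 1.24 = 7.774×10⁻⁴ mol.
Φ(unknown) = 1.51×10⁻⁴ / 7.774×10⁻⁴ = 0.19.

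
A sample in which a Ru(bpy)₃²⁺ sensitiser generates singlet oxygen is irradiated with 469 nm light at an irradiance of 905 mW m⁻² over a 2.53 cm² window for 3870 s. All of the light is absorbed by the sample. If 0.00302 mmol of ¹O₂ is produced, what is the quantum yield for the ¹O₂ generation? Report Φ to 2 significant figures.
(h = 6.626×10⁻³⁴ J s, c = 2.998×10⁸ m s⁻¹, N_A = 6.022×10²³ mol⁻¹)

Product: 0.00302 mmol = 3.02×10⁻⁶ mol.
Photon energy at 469 nm: hc/λ = (6.626×10⁻³⁴)(2.998×10⁸)/(469×10⁻⁹) = 4.236×10⁻¹⁹ J.
Energy delivered: (905 mW m⁻²)(2.53×10⁻⁴ m²)(3870 s) = 0.8861 J.
Photons incident: 0.8861 / 4.236×10⁻¹⁹ = 2.092×10¹⁸, i.e. 2.092×10¹⁸/6.022×10²³ = 3.474×10⁻⁶ mol.
Φ = 3.02×10⁻⁶ mol / 3.474×10⁻⁶ mol photons = 0.87.

Φ = 0.87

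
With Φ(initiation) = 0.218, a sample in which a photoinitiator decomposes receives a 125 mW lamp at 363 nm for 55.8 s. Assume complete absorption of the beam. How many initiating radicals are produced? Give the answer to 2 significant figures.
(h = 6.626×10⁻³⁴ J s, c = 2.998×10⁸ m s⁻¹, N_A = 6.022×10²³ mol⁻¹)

Photon energy at 363 nm: hc/λ = (6.626×10⁻³⁴)(2.998×10⁸)/(363×10⁻⁹) = 5.472×10⁻¹⁹ J.
Energy delivered: (125 mW)(55.8 s) = 6.975 J.
Photons incident: 6.975 / 5.472×10⁻¹⁹ = 1.275×10¹⁹, i.e. 1.275×10¹⁹/6.022×10²³ = 2.117×10⁻⁵ mol.
Product: Φ × n_abs = 0.218 × 2.117×10⁻⁵ = 4.615×10⁻⁶ mol.
As a count: 4.615×10⁻⁶ × 6.022×10²³ = 2.8×10¹⁸.

2.8×10¹⁸ initiating radicals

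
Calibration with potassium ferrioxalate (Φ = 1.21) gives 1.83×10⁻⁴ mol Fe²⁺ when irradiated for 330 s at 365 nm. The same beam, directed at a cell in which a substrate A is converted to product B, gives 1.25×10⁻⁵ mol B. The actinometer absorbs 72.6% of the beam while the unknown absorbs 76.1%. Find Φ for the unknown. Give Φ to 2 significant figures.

Φ = 0.079

Photons absorbed by the actinometer: 1.83×10⁻⁴ / 1.21 = 1.512×10⁻⁴ mol.
Incident flux: 1.512×10⁻⁴ / 0.726 = 2.083×10⁻⁴ einstein.
Absorbed by unknown: 0.761 × 2.083×10⁻⁴ = 1.585×10⁻⁴ mol.
Φ(unknown) = 1.25×10⁻⁵ / 1.585×10⁻⁴ = 0.079.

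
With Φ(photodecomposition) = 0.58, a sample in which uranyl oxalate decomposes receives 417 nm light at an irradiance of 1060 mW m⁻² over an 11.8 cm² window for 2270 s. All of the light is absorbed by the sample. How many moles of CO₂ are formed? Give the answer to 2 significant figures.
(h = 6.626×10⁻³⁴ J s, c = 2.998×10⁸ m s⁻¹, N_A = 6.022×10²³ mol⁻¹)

5.7×10⁻⁶ mol

Photon energy at 417 nm: hc/λ = (6.626×10⁻³⁴)(2.998×10⁸)/(417×10⁻⁹) = 4.764×10⁻¹⁹ J.
Energy delivered: (1060 mW m⁻²)(11.8×10⁻⁴ m²)(2270 s) = 2.839 J.
Photons incident: 2.839 / 4.764×10⁻¹⁹ = 5.959×10¹⁸, i.e. 5.959×10¹⁸/6.022×10²³ = 9.895×10⁻⁶ mol.
Product: Φ × n_abs = 0.58 × 9.895×10⁻⁶ = 5.739×10⁻⁶ mol.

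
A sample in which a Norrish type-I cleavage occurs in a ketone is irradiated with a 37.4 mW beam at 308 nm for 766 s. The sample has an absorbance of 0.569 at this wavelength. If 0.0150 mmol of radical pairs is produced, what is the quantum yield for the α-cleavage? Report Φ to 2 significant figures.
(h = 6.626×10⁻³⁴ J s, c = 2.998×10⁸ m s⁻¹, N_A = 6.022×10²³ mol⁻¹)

Product: 0.0150 mmol = 1.50×10⁻⁵ mol.
Photon energy at 308 nm: hc/λ = (6.626×10⁻³⁴)(2.998×10⁸)/(308×10⁻⁹) = 6.450×10⁻¹⁹ J.
Energy delivered: (37.4 mW)(766 s) = 28.65 J.
Photons incident: 28.65 / 6.450×10⁻¹⁹ = 4.442×10¹⁹, i.e. 4.442×10¹⁹/6.022×10²³ = 7.376×10⁻⁵ mol.
Fraction absorbed: 1 − 10^(−0.569) = 0.7302.
Photons absorbed: 0.7302 × 7.376×10⁻⁵ = 5.386×10⁻⁵ mol.
Φ = 1.50×10⁻⁵ mol / 5.386×10⁻⁵ mol photons = 0.28.

Φ = 0.28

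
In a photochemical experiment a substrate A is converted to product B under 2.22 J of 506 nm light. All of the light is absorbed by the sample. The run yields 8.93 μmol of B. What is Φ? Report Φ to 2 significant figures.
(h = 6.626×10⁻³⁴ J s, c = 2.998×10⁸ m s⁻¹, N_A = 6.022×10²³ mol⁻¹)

Φ = 0.95

Product: 8.93 μmol = 8.93×10⁻⁶ mol.
Photon energy at 506 nm: hc/λ = (6.626×10⁻³⁴)(2.998×10⁸)/(506×10⁻⁹) = 3.926×10⁻¹⁹ J.
Photons incident: 2.22 / 3.926×10⁻¹⁹ = 5.655×10¹⁸, i.e. 5.655×10¹⁸/6.022×10²³ = 9.391×10⁻⁶ mol.
Φ = 8.93×10⁻⁶ mol / 9.391×10⁻⁶ mol photons = 0.95.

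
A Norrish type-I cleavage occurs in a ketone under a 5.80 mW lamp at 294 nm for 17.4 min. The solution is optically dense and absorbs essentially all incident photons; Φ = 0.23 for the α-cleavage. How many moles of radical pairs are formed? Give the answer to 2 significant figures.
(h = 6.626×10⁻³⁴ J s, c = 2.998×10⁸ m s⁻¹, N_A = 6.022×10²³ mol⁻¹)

Photon energy at 294 nm: hc/λ = (6.626×10⁻³⁴)(2.998×10⁸)/(294×10⁻⁹) = 6.757×10⁻¹⁹ J.
Energy delivered: (5.80 mW)(1044 s) = 6.055 J.
Photons incident: 6.055 / 6.757×10⁻¹⁹ = 8.961×10¹⁸, i.e. 8.961×10¹⁸/6.022×10²³ = 1.488×10⁻⁵ mol.
Product: Φ × n_abs = 0.23 × 1.488×10⁻⁵ = 3.422×10⁻⁶ mol.

3.4×10⁻⁶ mol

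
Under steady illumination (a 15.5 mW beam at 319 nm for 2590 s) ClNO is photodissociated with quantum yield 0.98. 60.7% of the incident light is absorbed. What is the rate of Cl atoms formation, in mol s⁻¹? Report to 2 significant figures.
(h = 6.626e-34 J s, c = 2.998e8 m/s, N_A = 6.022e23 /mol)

2.5e-8 mol s⁻¹

Photon energy at 319 nm: hc/λ = (6.626e-34)(2.998e8)/(319e-9) = 6.227e-19 J.
Energy delivered: (15.5 mW)(2590 s) = 40.15 J.
Photons incident: 40.15 / 6.227e-19 = 6.448e19, i.e. 6.448e19/6.022e23 = 1.071e-4 mol.
Photons absorbed: 0.607 × 1.071e-4 = 6.501e-5 mol.
Product formed: 0.98 × 6.501e-5 = 6.371e-5 mol.
Rate: 6.371e-5 / 2590 s = 2.5e-8 mol s⁻¹.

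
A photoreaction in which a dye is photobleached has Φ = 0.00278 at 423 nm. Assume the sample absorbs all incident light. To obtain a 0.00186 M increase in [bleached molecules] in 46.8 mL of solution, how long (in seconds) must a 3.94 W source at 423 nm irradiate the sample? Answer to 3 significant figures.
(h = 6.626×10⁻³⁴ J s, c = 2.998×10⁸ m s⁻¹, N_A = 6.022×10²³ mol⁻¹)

t ≈ 2250 s

Product: (0.00186 M)(0.0468 L) = 8.705×10⁻⁵ mol.
Photons that must be absorbed: 8.705×10⁻⁵ / 0.00278 = 0.03131 mol.
Photon energy: hc/λ = 4.696×10⁻¹⁹ J; per mole, 2.828×10⁵ J mol⁻¹.
Energy required: 0.03131 × 2.828×10⁵ = 8854 J.
Time: 8854 J / 3.94 W = 2250 s.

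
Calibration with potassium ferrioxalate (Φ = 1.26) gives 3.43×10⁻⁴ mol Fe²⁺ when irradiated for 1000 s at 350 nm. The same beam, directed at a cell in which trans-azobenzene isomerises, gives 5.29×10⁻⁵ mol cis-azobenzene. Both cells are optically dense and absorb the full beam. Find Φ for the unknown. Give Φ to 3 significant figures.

Φ = 0.194

Photons absorbed by the actinometer: 3.43×10⁻⁴ / 1.26 = 2.722×10⁻⁴ mol.
Φ(unknown) = 5.29×10⁻⁵ / 2.722×10⁻⁴ = 0.194.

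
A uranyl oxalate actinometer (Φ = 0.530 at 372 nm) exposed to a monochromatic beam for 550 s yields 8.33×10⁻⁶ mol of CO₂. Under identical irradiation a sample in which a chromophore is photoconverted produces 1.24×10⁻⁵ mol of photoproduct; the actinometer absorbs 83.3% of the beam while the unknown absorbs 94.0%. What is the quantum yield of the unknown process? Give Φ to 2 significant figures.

Photons absorbed by the actinometer: 8.33×10⁻⁶ / 0.530 = 1.572×10⁻⁵ mol.
Incident flux: 1.572×10⁻⁵ / 0.833 = 1.887×10⁻⁵ einstein.
Absorbed by unknown: 0.940 × 1.887×10⁻⁵ = 1.774×10⁻⁵ mol.
Φ(unknown) = 1.24×10⁻⁵ / 1.774×10⁻⁵ = 0.70.

Φ = 0.70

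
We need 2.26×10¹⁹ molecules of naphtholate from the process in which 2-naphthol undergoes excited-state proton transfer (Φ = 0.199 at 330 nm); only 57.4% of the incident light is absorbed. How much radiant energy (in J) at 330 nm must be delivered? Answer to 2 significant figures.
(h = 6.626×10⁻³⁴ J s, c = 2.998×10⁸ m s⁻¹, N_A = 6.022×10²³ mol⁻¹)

Product: 2.26×10¹⁹ / 6.022×10²³ = 3.753×10⁻⁵ mol.
Photons that must be absorbed: 3.753×10⁻⁵ / 0.199 = 1.886×10⁻⁴ mol.
Incident photons needed: 1.886×10⁻⁴ / 0.574 = 3.286×10⁻⁴ mol.
Photon energy: hc/λ = 6.020×10⁻¹⁹ J; per mole, 3.625×10⁵ J mol⁻¹.
Energy required: 3.286×10⁻⁴ × 3.625×10⁵ = 120 J.

120 J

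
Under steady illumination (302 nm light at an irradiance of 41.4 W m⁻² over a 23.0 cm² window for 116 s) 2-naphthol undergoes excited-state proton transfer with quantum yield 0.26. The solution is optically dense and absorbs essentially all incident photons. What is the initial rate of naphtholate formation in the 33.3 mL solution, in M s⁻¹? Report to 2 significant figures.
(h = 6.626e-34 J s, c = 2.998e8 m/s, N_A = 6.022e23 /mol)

Photon energy at 302 nm: hc/λ = (6.626e-34)(2.998e8)/(302e-9) = 6.578e-19 J.
Energy delivered: (41.4 W m⁻²)(23.0e-4 m²)(116 s) = 11.05 J.
Photons incident: 11.05 / 6.578e-19 = 1.680e19, i.e. 1.680e19/6.022e23 = 2.790e-5 mol.
Product formed: 0.26 × 2.790e-5 = 7.254e-6 mol.
Rate: 7.254e-6 mol / (116 s × 0.0333 L) = 1.9e-6 M s⁻¹.

1.9e-6 M s⁻¹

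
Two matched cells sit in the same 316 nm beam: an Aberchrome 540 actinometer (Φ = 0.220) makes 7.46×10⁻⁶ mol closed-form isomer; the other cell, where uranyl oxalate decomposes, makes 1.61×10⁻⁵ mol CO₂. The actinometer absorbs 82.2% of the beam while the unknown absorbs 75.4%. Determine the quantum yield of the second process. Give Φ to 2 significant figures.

Φ = 0.52

Photons absorbed by the actinometer: 7.46×10⁻⁶ / 0.220 = 3.391×10⁻⁵ mol.
Incident flux: 3.391×10⁻⁵ / 0.822 = 4.125×10⁻⁵ einstein.
Absorbed by unknown: 0.754 × 4.125×10⁻⁵ = 3.110×10⁻⁵ mol.
Φ(unknown) = 1.61×10⁻⁵ / 3.110×10⁻⁵ = 0.52.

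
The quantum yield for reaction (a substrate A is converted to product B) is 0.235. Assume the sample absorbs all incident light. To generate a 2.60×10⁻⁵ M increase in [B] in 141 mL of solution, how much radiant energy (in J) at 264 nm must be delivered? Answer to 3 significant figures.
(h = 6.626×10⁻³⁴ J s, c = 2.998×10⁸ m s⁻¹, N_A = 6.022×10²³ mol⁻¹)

7.07 J

Product: (2.60×10⁻⁵ M)(0.141 L) = 3.666×10⁻⁶ mol.
Photons that must be absorbed: 3.666×10⁻⁶ / 0.235 = 1.560×10⁻⁵ mol.
Photon energy: hc/λ = 7.525×10⁻¹⁹ J; per mole, 4.532×10⁵ J mol⁻¹.
Energy required: 1.560×10⁻⁵ × 4.532×10⁵ = 7.07 J.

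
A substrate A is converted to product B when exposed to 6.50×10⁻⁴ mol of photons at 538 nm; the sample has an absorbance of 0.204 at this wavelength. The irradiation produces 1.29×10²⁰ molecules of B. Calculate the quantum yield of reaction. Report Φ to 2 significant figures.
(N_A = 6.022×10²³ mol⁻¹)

Φ = 0.88

Product: 1.29×10²⁰ / 6.022×10²³ = 2.142×10⁻⁴ mol.
Fraction absorbed: 1 − 10^(−0.204) = 0.3748.
Photons absorbed: 0.3748 × 6.50×10⁻⁴ = 2.436×10⁻⁴ mol.
Φ = 2.142×10⁻⁴ mol / 2.436×10⁻⁴ mol photons = 0.88.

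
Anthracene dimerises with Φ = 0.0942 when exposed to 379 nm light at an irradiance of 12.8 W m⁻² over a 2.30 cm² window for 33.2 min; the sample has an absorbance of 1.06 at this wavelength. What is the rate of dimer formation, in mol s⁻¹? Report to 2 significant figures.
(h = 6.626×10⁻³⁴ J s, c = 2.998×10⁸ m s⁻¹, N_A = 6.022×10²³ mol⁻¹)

Photon energy at 379 nm: hc/λ = (6.626×10⁻³⁴)(2.998×10⁸)/(379×10⁻⁹) = 5.241×10⁻¹⁹ J.
Energy delivered: (12.8 W m⁻²)(2.30×10⁻⁴ m²)(1992 s) = 5.864 J.
Photons incident: 5.864 / 5.241×10⁻¹⁹ = 1.119×10¹⁹, i.e. 1.119×10¹⁹/6.022×10²³ = 1.858×10⁻⁵ mol.
Fraction absorbed: 1 − 10^(−1.06) = 0.9129.
Photons absorbed: 0.9129 × 1.858×10⁻⁵ = 1.696×10⁻⁵ mol.
Product formed: 0.0942 × 1.696×10⁻⁵ = 1.598×10⁻⁶ mol.
Rate: 1.598×10⁻⁶ / 1992 s = 8.0×10⁻¹⁰ mol s⁻¹.

8.0×10⁻¹⁰ mol s⁻¹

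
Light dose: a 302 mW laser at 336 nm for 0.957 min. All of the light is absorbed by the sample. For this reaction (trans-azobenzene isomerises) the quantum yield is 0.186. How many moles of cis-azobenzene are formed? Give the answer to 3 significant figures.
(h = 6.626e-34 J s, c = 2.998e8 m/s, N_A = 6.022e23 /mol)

Photon energy at 336 nm: hc/λ = (6.626e-34)(2.998e8)/(336e-9) = 5.912e-19 J.
Energy delivered: (302 mW)(57.42 s) = 17.34 J.
Photons incident: 17.34 / 5.912e-19 = 2.933e19, i.e. 2.933e19/6.022e23 = 4.870e-5 mol.
Product: Φ × n_abs = 0.186 × 4.870e-5 = 9.058e-6 mol.

9.06e-6 mol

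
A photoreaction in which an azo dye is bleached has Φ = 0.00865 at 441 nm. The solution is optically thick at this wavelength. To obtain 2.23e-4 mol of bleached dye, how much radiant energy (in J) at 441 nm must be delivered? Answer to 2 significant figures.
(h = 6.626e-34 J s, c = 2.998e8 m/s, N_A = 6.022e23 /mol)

Photons that must be absorbed: 2.23e-4 / 0.00865 = 0.02578 mol.
Photon energy: hc/λ = 4.504e-19 J; per mole, 2.712e5 J mol⁻¹.
Energy required: 0.02578 × 2.712e5 = 7000 J.

7000 J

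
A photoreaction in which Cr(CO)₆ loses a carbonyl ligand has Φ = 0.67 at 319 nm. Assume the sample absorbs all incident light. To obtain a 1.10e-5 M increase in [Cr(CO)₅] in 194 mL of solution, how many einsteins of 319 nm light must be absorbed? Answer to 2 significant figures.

Product: (1.10e-5 M)(0.194 L) = 2.134e-6 mol.
Photons that must be absorbed: 2.134e-6 / 0.67 = 3.185e-6 mol.

3.2e-6 einstein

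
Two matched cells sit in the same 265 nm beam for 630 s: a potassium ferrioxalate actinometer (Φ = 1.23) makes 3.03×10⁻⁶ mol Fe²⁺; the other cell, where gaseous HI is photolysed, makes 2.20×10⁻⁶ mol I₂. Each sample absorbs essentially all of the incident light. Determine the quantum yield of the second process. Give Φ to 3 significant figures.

Φ = 0.893

Photons absorbed by the actinometer: 3.03×10⁻⁶ / 1.23 = 2.463×10⁻⁶ mol.
Φ(unknown) = 2.20×10⁻⁶ / 2.463×10⁻⁶ = 0.893.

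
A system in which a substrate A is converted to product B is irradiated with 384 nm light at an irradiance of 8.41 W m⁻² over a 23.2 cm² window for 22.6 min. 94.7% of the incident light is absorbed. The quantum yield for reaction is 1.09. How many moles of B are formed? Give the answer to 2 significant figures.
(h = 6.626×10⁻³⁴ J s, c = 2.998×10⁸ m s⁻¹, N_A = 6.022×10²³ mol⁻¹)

8.8×10⁻⁵ mol

Photon energy at 384 nm: hc/λ = (6.626×10⁻³⁴)(2.998×10⁸)/(384×10⁻⁹) = 5.173×10⁻¹⁹ J.
Energy delivered: (8.41 W m⁻²)(23.2×10⁻⁴ m²)(1356 s) = 26.46 J.
Photons incident: 26.46 / 5.173×10⁻¹⁹ = 5.115×10¹⁹, i.e. 5.115×10¹⁹/6.022×10²³ = 8.494×10⁻⁵ mol.
Photons absorbed: 0.947 × 8.494×10⁻⁵ = 8.044×10⁻⁵ mol.
Product: Φ × n_abs = 1.09 × 8.044×10⁻⁵ = 8.768×10⁻⁵ mol.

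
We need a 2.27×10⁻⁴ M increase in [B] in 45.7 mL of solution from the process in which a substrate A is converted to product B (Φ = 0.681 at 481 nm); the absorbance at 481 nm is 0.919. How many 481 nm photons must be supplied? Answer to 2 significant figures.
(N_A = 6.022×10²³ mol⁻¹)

1.0×10¹⁹ photons

Product: (2.27×10⁻⁴ M)(0.0457 L) = 1.037×10⁻⁵ mol.
Photons that must be absorbed: 1.037×10⁻⁵ / 0.681 = 1.523×10⁻⁵ mol.
Fraction absorbed: 1 − 10^(−0.919) = 0.8795.
Incident photons needed: 1.523×10⁻⁵ / 0.8795 = 1.732×10⁻⁵ mol.
Photon count: 1.732×10⁻⁵ × 6.022×10²³ = 1.0×10¹⁹.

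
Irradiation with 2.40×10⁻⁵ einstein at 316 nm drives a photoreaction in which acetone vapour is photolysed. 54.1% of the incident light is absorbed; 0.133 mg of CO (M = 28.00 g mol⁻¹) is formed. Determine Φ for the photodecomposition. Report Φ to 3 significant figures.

Φ = 0.366

Product: 0.133 mg / 28.00 g mol⁻¹ = 4.750×10⁻⁶ mol.
Photons absorbed: 0.541 × 2.40×10⁻⁵ = 1.298×10⁻⁵ mol.
Φ = 4.750×10⁻⁶ mol / 1.298×10⁻⁵ mol photons = 0.366.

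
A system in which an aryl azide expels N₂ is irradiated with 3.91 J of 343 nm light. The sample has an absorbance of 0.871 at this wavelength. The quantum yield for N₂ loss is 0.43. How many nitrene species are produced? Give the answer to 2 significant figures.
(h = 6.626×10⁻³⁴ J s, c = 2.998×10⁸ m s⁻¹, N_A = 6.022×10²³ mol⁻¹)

Photon energy at 343 nm: hc/λ = (6.626×10⁻³⁴)(2.998×10⁸)/(343×10⁻⁹) = 5.791×10⁻¹⁹ J.
Photons incident: 3.91 / 5.791×10⁻¹⁹ = 6.752×10¹⁸, i.e. 6.752×10¹⁸/6.022×10²³ = 1.121×10⁻⁵ mol.
Fraction absorbed: 1 − 10^(−0.871) = 0.8654.
Photons absorbed: 0.8654 × 1.121×10⁻⁵ = 9.701×10⁻⁶ mol.
Product: Φ × n_abs = 0.43 × 9.701×10⁻⁶ = 4.171×10⁻⁶ mol.
As a count: 4.171×10⁻⁶ × 6.022×10²³ = 2.5×10¹⁸.

2.5×10¹⁸ species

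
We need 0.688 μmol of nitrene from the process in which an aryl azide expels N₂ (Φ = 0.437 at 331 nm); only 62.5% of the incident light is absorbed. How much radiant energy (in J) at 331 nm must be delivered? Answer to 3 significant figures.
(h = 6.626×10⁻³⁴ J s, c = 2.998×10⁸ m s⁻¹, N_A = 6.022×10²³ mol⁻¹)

Product: 0.688 μmol = 6.88×10⁻⁷ mol.
Photons that must be absorbed: 6.88×10⁻⁷ / 0.437 = 1.574×10⁻⁶ mol.
Incident photons needed: 1.574×10⁻⁶ / 0.625 = 2.518×10⁻⁶ mol.
Photon energy: hc/λ = 6.001×10⁻¹⁹ J; per mole, 3.614×10⁵ J mol⁻¹.
Energy required: 2.518×10⁻⁶ × 3.614×10⁵ = 0.910 J.

0.910 J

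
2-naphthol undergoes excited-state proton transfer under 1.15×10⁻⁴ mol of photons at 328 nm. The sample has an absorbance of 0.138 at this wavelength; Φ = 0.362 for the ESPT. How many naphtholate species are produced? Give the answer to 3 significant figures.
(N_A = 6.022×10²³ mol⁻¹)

Fraction absorbed: 1 − 10^(−0.138) = 0.2722.
Photons absorbed: 0.2722 × 1.15×10⁻⁴ = 3.130×10⁻⁵ mol.
Product: Φ × n_abs = 0.362 × 3.130×10⁻⁵ = 1.133×10⁻⁵ mol.
As a count: 1.133×10⁻⁵ × 6.022×10²³ = 6.82×10¹⁸.

6.82×10¹⁸ species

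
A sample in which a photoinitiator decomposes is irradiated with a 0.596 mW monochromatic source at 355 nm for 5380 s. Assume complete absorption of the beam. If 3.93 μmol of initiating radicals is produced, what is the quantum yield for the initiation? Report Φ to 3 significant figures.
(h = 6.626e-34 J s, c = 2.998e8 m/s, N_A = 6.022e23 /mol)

Product: 3.93 μmol = 3.93e-6 mol.
Photon energy at 355 nm: hc/λ = (6.626e-34)(2.998e8)/(355e-9) = 5.596e-19 J.
Energy delivered: (0.596 mW)(5380 s) = 3.206 J.
Photons incident: 3.206 / 5.596e-19 = 5.729e18, i.e. 5.729e18/6.022e23 = 9.513e-6 mol.
Φ = 3.93e-6 mol / 9.513e-6 mol photons = 0.413.

Φ = 0.413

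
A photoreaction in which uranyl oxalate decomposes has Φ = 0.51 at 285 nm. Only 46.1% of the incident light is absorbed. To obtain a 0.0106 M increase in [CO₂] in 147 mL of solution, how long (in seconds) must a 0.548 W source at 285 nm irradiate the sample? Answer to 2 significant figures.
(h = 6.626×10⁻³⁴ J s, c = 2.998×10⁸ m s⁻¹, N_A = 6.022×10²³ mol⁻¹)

Product: (0.0106 M)(0.147 L) = 0.001558 mol.
Photons that must be absorbed: 0.001558 / 0.51 = 0.003055 mol.
Incident photons needed: 0.003055 / 0.461 = 0.006627 mol.
Photon energy: hc/λ = 6.970×10⁻¹⁹ J; per mole, 4.197×10⁵ J mol⁻¹.
Energy required: 0.006627 × 4.197×10⁵ = 2781 J.
Time: 2781 J / 0.548 W = 5100 s.

t ≈ 5100 s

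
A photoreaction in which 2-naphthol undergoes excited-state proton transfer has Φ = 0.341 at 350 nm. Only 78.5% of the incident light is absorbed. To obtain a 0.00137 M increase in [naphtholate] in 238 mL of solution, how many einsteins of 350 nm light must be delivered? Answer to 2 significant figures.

0.0012 einstein

Product: (0.00137 M)(0.238 L) = 3.261×10⁻⁴ mol.
Photons that must be absorbed: 3.261×10⁻⁴ / 0.341 = 9.563×10⁻⁴ mol.
Incident photons needed: 9.563×10⁻⁴ / 0.785 = 0.001218 mol.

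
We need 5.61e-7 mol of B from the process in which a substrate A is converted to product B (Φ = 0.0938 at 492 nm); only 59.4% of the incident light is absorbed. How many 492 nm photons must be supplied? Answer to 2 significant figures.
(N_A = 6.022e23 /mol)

Photons that must be absorbed: 5.61e-7 / 0.0938 = 5.981e-6 mol.
Incident photons needed: 5.981e-6 / 0.594 = 1.007e-5 mol.
Photon count: 1.007e-5 × 6.022e23 = 6.1e18.

6.1e18 photons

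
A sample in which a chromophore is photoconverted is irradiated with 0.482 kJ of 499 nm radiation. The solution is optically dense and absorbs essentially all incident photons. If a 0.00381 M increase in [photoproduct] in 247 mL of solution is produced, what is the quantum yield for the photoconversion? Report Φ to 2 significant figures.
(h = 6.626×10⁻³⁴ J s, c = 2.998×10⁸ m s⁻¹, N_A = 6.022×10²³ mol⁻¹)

Product: (0.00381 M)(0.247 L) = 9.411×10⁻⁴ mol.
Photon energy at 499 nm: hc/λ = (6.626×10⁻³⁴)(2.998×10⁸)/(499×10⁻⁹) = 3.981×10⁻¹⁹ J.
Incident energy: 0.482 kJ = 482 J.
Photons incident: 482 / 3.981×10⁻¹⁹ = 1.211×10²¹, i.e. 1.211×10²¹/6.022×10²³ = 0.002011 mol.
Φ = 9.411×10⁻⁴ mol / 0.002011 mol photons = 0.47.

Φ = 0.47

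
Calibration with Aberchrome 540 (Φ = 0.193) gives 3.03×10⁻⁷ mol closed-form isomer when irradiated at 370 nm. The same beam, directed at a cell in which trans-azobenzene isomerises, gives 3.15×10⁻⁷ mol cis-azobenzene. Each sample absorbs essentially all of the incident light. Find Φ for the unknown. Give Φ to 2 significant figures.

Photons absorbed by the actinometer: 3.03×10⁻⁷ / 0.193 = 1.570×10⁻⁶ mol.
Φ(unknown) = 3.15×10⁻⁷ / 1.570×10⁻⁶ = 0.20.

Φ = 0.20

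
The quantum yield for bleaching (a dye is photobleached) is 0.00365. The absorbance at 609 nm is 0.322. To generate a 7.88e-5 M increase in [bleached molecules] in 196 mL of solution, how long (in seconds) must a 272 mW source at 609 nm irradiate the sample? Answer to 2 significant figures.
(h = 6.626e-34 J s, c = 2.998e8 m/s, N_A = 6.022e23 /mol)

Product: (7.88e-5 M)(0.196 L) = 1.544e-5 mol.
Photons that must be absorbed: 1.544e-5 / 0.00365 = 0.004230 mol.
Fraction absorbed: 1 − 10^(−0.322) = 0.5236.
Incident photons needed: 0.004230 / 0.5236 = 0.008079 mol.
Photon energy: hc/λ = 3.262e-19 J; per mole, 1.964e5 J mol⁻¹.
Energy required: 0.008079 × 1.964e5 = 1587 J.
Time: 1587 J / 0.272 W = 5800 s.

t ≈ 5800 s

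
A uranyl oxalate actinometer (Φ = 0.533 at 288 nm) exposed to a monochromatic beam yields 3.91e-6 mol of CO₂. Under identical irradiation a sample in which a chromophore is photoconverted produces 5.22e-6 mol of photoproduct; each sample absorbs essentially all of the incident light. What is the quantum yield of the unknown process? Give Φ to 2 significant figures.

Φ = 0.71

Photons absorbed by the actinometer: 3.91e-6 / 0.533 = 7.336e-6 mol.
Φ(unknown) = 5.22e-6 / 7.336e-6 = 0.71.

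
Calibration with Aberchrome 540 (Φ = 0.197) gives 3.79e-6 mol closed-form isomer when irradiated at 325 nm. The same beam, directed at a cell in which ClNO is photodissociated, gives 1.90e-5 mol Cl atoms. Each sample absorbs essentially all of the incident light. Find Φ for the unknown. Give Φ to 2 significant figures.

Φ = 0.99

Photons absorbed by the actinometer: 3.79e-6 / 0.197 = 1.924e-5 mol.
Φ(unknown) = 1.90e-5 / 1.924e-5 = 0.99.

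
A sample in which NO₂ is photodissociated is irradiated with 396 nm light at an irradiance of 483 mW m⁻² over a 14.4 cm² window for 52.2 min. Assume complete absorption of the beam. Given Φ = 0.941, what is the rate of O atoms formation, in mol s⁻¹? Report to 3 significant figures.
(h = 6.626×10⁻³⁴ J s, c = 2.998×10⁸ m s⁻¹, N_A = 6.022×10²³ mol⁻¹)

Photon energy at 396 nm: hc/λ = (6.626×10⁻³⁴)(2.998×10⁸)/(396×10⁻⁹) = 5.016×10⁻¹⁹ J.
Energy delivered: (483 mW m⁻²)(14.4×10⁻⁴ m²)(3132 s) = 2.178 J.
Photons incident: 2.178 / 5.016×10⁻¹⁹ = 4.342×10¹⁸, i.e. 4.342×10¹⁸/6.022×10²³ = 7.210×10⁻⁶ mol.
Product formed: 0.941 × 7.210×10⁻⁶ = 6.785×10⁻⁶ mol.
Rate: 6.785×10⁻⁶ / 3132 s = 2.17×10⁻⁹ mol s⁻¹.

2.17×10⁻⁹ mol s⁻¹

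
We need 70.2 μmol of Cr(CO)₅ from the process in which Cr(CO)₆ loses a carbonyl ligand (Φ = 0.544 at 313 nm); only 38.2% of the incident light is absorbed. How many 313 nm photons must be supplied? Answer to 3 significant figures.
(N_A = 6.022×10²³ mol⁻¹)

2.03×10²⁰ photons

Product: 70.2 μmol = 7.02×10⁻⁵ mol.
Photons that must be absorbed: 7.02×10⁻⁵ / 0.544 = 1.290×10⁻⁴ mol.
Incident photons needed: 1.290×10⁻⁴ / 0.382 = 3.377×10⁻⁴ mol.
Photon count: 3.377×10⁻⁴ × 6.022×10²³ = 2.03×10²⁰.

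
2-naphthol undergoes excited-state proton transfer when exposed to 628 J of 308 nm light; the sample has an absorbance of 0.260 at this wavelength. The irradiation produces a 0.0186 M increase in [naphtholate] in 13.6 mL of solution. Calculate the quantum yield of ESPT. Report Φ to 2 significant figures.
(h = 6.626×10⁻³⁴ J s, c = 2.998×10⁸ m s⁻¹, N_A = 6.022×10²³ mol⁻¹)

Product: (0.0186 M)(0.0136 L) = 2.530×10⁻⁴ mol.
Photon energy at 308 nm: hc/λ = (6.626×10⁻³⁴)(2.998×10⁸)/(308×10⁻⁹) = 6.450×10⁻¹⁹ J.
Photons incident: 628 / 6.450×10⁻¹⁹ = 9.736×10²⁰, i.e. 9.736×10²⁰/6.022×10²³ = 0.001617 mol.
Fraction absorbed: 1 − 10^(−0.260) = 0.4505.
Photons absorbed: 0.4505 × 0.001617 = 7.285×10⁻⁴ mol.
Φ = 2.530×10⁻⁴ mol / 7.285×10⁻⁴ mol photons = 0.35.

Φ = 0.35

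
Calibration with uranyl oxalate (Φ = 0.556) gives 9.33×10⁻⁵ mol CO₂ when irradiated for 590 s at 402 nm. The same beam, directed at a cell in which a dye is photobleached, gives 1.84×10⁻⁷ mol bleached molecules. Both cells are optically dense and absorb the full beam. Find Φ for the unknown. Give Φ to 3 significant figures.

Photons absorbed by the actinometer: 9.33×10⁻⁵ / 0.556 = 1.678×10⁻⁴ mol.
Φ(unknown) = 1.84×10⁻⁷ / 1.678×10⁻⁴ = 0.00110.

Φ = 0.00110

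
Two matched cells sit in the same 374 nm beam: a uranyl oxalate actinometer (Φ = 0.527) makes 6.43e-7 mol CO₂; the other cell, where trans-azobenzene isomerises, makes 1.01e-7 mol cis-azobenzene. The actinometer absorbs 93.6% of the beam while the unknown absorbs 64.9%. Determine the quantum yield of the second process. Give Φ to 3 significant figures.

Φ = 0.119

Photons absorbed by the actinometer: 6.43e-7 / 0.527 = 1.220e-6 mol.
Incident flux: 1.220e-6 / 0.936 = 1.303e-6 einstein.
Absorbed by unknown: 0.649 × 1.303e-6 = 8.456e-7 mol.
Φ(unknown) = 1.01e-7 / 8.456e-7 = 0.119.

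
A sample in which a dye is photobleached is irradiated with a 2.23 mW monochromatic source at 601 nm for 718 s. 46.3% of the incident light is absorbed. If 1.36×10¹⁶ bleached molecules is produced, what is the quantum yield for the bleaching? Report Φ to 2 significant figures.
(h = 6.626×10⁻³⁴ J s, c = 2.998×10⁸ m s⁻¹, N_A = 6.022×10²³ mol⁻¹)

Product: 1.36×10¹⁶ / 6.022×10²³ = 2.258×10⁻⁸ mol.
Photon energy at 601 nm: hc/λ = (6.626×10⁻³⁴)(2.998×10⁸)/(601×10⁻⁹) = 3.305×10⁻¹⁹ J.
Energy delivered: (2.23 mW)(718 s) = 1.601 J.
Photons incident: 1.601 / 3.305×10⁻¹⁹ = 4.844×10¹⁸, i.e. 4.844×10¹⁸/6.022×10²³ = 8.044×10⁻⁶ mol.
Photons absorbed: 0.463 × 8.044×10⁻⁶ = 3.724×10⁻⁶ mol.
Φ = 2.258×10⁻⁸ mol / 3.724×10⁻⁶ mol photons = 0.0061.

Φ = 0.0061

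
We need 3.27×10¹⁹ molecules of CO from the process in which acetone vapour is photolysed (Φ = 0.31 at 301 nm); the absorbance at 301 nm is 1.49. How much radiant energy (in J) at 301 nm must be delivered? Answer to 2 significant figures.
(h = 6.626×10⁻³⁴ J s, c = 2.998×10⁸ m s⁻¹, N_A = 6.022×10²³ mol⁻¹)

72 J

Product: 3.27×10¹⁹ / 6.022×10²³ = 5.430×10⁻⁵ mol.
Photons that must be absorbed: 5.430×10⁻⁵ / 0.31 = 1.752×10⁻⁴ mol.
Fraction absorbed: 1 − 10^(−1.49) = 0.9676.
Incident photons needed: 1.752×10⁻⁴ / 0.9676 = 1.811×10⁻⁴ mol.
Photon energy: hc/λ = 6.600×10⁻¹⁹ J; per mole, 3.975×10⁵ J mol⁻¹.
Energy required: 1.811×10⁻⁴ × 3.975×10⁵ = 72 J.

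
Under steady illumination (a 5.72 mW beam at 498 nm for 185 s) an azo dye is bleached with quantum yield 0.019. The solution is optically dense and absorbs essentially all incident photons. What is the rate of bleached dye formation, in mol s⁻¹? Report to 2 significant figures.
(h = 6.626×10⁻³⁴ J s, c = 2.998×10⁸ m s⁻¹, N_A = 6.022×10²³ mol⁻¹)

4.5×10⁻¹⁰ mol s⁻¹

Photon energy at 498 nm: hc/λ = (6.626×10⁻³⁴)(2.998×10⁸)/(498×10⁻⁹) = 3.989×10⁻¹⁹ J.
Energy delivered: (5.72 mW)(185 s) = 1.058 J.
Photons incident: 1.058 / 3.989×10⁻¹⁹ = 2.652×10¹⁸, i.e. 2.652×10¹⁸/6.022×10²³ = 4.404×10⁻⁶ mol.
Product formed: 0.019 × 4.404×10⁻⁶ = 8.368×10⁻⁸ mol.
Rate: 8.368×10⁻⁸ / 185 s = 4.5×10⁻¹⁰ mol s⁻¹.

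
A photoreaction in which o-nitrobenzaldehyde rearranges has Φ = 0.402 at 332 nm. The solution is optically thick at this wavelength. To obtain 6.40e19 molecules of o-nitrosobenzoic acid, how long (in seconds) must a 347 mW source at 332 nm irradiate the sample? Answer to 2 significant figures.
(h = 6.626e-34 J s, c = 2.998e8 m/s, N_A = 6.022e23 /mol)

Product: 6.40e19 / 6.022e23 = 1.063e-4 mol.
Photons that must be absorbed: 1.063e-4 / 0.402 = 2.644e-4 mol.
Photon energy: hc/λ = 5.983e-19 J; per mole, 3.603e5 J mol⁻¹.
Energy required: 2.644e-4 × 3.603e5 = 95.26 J.
Time: 95.26 J / 0.347 W = 270 s.

t ≈ 270 s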